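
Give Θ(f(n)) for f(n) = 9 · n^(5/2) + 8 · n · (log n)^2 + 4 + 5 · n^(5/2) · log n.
f(n) ∈ Θ(n^(5/2) · log n)

Compare the terms by growth order. For large n, n^a · (log n)^b dominates n^a' · (log n)^b' iff a > a', or (a = a' and b > b'). Ranking the 4 terms shows the dominant one is 5 · n^(5/2) · log n. Hence f(n) ∈ Θ(n^(5/2) · log n).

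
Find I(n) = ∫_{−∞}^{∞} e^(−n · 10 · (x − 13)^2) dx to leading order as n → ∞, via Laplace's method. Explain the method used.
I(n) = sqrt(π/(10n))

Here φ(x) = 10 · (x − 13)^2 has its unique minimum at x* = 13 with φ(x*) = 0 and φ''(x*) = 20. Laplace's method gives
  I(n) ~ e^(−n φ(x*)) · sqrt(2π / (n · φ''(x*))) = sqrt(2π / (20n)) = sqrt(π/(10n)).
This is exact: substituting u = (x − 13)·sqrt(10n) gives I(n) = (1/sqrt(10n)) ∫_{−∞}^{∞} e^(−u^2) du = sqrt(π/(10n)).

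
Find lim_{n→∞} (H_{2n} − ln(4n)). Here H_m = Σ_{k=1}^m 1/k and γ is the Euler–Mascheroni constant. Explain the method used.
lim = −ln 2 + γ

By Euler-Maclaurin, H_m = ln m + γ + O(1/m). So
  H_{2n} − ln(4n) = ln(2n) + γ − ln(4n) + O(1/n)
                       = ln(2/4) + γ + O(1/n).
Hence the limit is ln(2/4) + γ (= −ln 2).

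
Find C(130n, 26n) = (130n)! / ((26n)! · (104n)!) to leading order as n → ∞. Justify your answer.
C(130n, 26n) ~ (3125/256)^(26n) · sqrt(5/(8π·26n))

Write N = 26n. Apply Stirling to each factorial:
  (5N)! ~ sqrt(2π·5N) · (5N/e)^(5N),
  N! ~ sqrt(2π N) · (N/e)^N,
  (4N)! ~ sqrt(2π·4N) · (4N/e)^(4N).
The exponential factors combine to (5N)^(5N) / (N^N · (4N)^(4N)) = 5^(5N)/4^(4N) = (5^5/4^4)^N = (3125/256)^N.
The square-root prefactors combine to sqrt(2π·5N) / (sqrt(2π N)·sqrt(2π·4N)) = sqrt(5 / (2π·4·N)) = sqrt(5/(8π·26n)).
Substituting N = 26n: C(130n, 26n) ~ (3125/256)^(26n) · sqrt(5/(8π·26n)).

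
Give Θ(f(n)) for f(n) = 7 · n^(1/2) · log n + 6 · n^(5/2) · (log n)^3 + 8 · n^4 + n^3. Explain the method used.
f(n) ∈ Θ(n^4)

Compare the terms by growth order. For large n, n^a · (log n)^b dominates n^a' · (log n)^b' iff a > a', or (a = a' and b > b'). Ranking the 4 terms shows the dominant one is 8 · n^4. Hence f(n) ∈ Θ(n^4).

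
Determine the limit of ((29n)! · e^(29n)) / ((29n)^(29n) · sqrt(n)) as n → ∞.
lim = sqrt(2π·29)

Stirling: (29n)! ~ sqrt(2π·29n) · (29n/e)^(29n). Hence
  (29n)! · e^(29n) / (29n)^(29n) ~ sqrt(2π·29n).
Dividing by sqrt(n): sqrt(2π·29n) / sqrt(n) = sqrt(2π·29) · n^((1−1)/2), so the limit is sqrt(2π·29).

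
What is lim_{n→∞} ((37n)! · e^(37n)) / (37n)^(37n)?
lim = ∞

Stirling: (37n)! ~ sqrt(2π·37n) · (37n/e)^(37n). Hence
  (37n)! · e^(37n) / (37n)^(37n) ~ sqrt(2π·37n) = sqrt(2π·37) · sqrt(n) → ∞.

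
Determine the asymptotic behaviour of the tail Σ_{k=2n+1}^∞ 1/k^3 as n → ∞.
Σ_{k>2n} 1/k^3 ~ 1/(2 · (2n)^2)

Compare to the integral: ∫_{2n}^∞ x^(−3) dx = [−x^(−2)/2]_{2n}^∞ = 1/((3−1)·(2n)^2). Euler-Maclaurin then gives
  Σ_{k>2n} 1/k^3 = ∫_{2n}^∞ dx/x^3 − 1/(2·(2n)^3) + O(1/(2n)^4).
(Equivalently this is ζ(3) − Σ_{k≤2n} 1/k^3.)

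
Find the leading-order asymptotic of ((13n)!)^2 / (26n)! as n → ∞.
((13n)!)^2/(26n)! ~ ((2π·13n)^(1/2) / sqrt(2)) · 2^(−2·13n)  →  0

Write N = 13n. Stirling: N! ~ sqrt(2π N)(N/e)^N and (2N)! ~ sqrt(2π·2N)·(2N/e)^(2N).
  (N!)^2/(2N)! ~ (2π N)^(2/2) (N/e)^(2N) / [sqrt(2π·2N) (2N/e)^(2N)]
     = (2π N)^(2/2) / sqrt(2π·2N) · (N/(2N))^(2N)
     = (2π N)^((2−1)/2) / sqrt(2) · 2^(−2N).
Since 2^2 > 1, the factor 2^(−2N) decays exponentially, so the ratio → 0. Substituting N = 13n gives the stated form.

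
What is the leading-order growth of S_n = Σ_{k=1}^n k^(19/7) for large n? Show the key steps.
S_n ~ (7/26) · n^(26/7)

Integral comparison: Σ_{k=1}^n k^(19/7) = ∫_0^n x^(19/7) dx + O(n^(19/7)). The integral is n^(1 + 19/7) / (1 + 19/7) = n^((19+7)/7) / ((19+7)/7) = (7/26) · n^(26/7).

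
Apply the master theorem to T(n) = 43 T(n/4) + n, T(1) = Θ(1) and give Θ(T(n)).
T(n) = Θ(n^(log_4 43))

Master theorem: compare f(n) = n to n^(log_4 43) where log_4 43 ≈ 2.713. Since 1 < log_4 43, we have f(n) = O(n^(log_4 43 − ε)) for some ε > 0 — Case 1. Hence T(n) = Θ(n^(log_4 43)).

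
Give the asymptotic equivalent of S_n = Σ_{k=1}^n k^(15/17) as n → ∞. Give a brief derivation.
S_n ~ (17/32) · n^(32/17)

Integral comparison: Σ_{k=1}^n k^(15/17) = ∫_0^n x^(15/17) dx + O(n^(15/17)). The integral is n^(1 + 15/17) / (1 + 15/17) = n^((15+17)/17) / ((15+17)/17) = (17/32) · n^(32/17).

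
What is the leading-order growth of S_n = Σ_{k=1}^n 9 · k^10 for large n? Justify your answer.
S_n ~ 9 · n^11 / 11

By integral comparison (Euler-Maclaurin), Σ_{k=1}^n 9 · k^10 = 9 · ∫_0^n x^10 dx + O(n^10) = 9 · n^11/11 + O(n^10). (Equivalently, Faulhaber's formula gives the same leading term.)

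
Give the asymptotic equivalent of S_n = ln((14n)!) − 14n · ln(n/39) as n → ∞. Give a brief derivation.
S_n ~ 14n · (ln 546 − 1) + O(ln n)

Stirling: ln((14n)!) = 14n ln(14n) − 14n + O(ln n).
  S_n = 14n ln(14n) − 14n − 14n ln(n/39) + O(ln n)
      = 14n ln(14n) − 14n ln n + 14n ln 39 − 14n + O(ln n)
      = 14n ln 14 + 14n ln 39 − 14n + O(ln n)
      = 14n (ln 546 − 1) + O(ln n).
Numerically ln(546) − 1 ≈ 5.3026.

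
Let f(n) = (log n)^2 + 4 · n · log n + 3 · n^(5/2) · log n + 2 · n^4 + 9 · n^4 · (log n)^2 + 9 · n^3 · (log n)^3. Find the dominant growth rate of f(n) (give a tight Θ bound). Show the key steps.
f(n) ∈ Θ(n^4 · (log n)^2)

Compare the terms by growth order. For large n, n^a · (log n)^b dominates n^a' · (log n)^b' iff a > a', or (a = a' and b > b'). Ranking the 6 terms shows the dominant one is 9 · n^4 · (log n)^2. Hence f(n) ∈ Θ(n^4 · (log n)^2).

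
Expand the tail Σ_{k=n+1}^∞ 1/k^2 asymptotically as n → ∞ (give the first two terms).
Σ_{k>n} 1/k^2 = 1/(1 · n) − 1/(2 · n^2) + O(1/n^3)

Compare to the integral: ∫_{n}^∞ x^(−2) dx = [−x^(−1)/1]_{n}^∞ = 1/((2−1)·n). The Euler-Maclaurin correction adds −f(n)/2 = −1/(2·n^2). Euler-Maclaurin then gives
  Σ_{k>n} 1/k^2 = ∫_{n}^∞ dx/x^2 − 1/(2·n^2) + O(1/n^3).
(Equivalently this is ζ(2) − Σ_{k≤n} 1/k^2.)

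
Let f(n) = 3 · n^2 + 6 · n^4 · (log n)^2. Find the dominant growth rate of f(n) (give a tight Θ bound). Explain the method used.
f(n) ∈ Θ(n^4 · (log n)^2)

Compare the terms by growth order. For large n, n^a · (log n)^b dominates n^a' · (log n)^b' iff a > a', or (a = a' and b > b'). Ranking the 2 terms shows the dominant one is 6 · n^4 · (log n)^2. Hence f(n) ∈ Θ(n^4 · (log n)^2).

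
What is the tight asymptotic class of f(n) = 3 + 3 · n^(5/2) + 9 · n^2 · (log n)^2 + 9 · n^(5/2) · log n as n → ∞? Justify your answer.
f(n) ∈ Θ(n^(5/2) · log n)

Compare the terms by growth order. For large n, n^a · (log n)^b dominates n^a' · (log n)^b' iff a > a', or (a = a' and b > b'). Ranking the 4 terms shows the dominant one is 9 · n^(5/2) · log n. Hence f(n) ∈ Θ(n^(5/2) · log n).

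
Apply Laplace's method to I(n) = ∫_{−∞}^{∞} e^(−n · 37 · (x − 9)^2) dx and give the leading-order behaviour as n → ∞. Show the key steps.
I(n) = sqrt(π/(37n))

Here φ(x) = 37 · (x − 9)^2 has its unique minimum at x* = 9 with φ(x*) = 0 and φ''(x*) = 74. Laplace's method gives
  I(n) ~ e^(−n φ(x*)) · sqrt(2π / (n · φ''(x*))) = sqrt(2π / (74n)) = sqrt(π/(37n)).
This is exact: substituting u = (x − 9)·sqrt(37n) gives I(n) = (1/sqrt(37n)) ∫_{−∞}^{∞} e^(−u^2) du = sqrt(π/(37n)).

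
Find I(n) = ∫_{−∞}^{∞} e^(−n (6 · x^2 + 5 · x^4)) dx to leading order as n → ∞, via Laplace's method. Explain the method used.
I(n) ~ sqrt(π/(6n))

φ(x) = 6 · x^2 + 5 · x^4 has its unique global minimum at x* = 0 (since φ'(x) = 12x + 20x^3 = 0 only at x = 0 for real x with both coefficients positive, and φ → ∞ as |x| → ∞). At x* = 0, φ(0) = 0 and φ''(0) = 12. Laplace's method then gives
  I(n) ~ sqrt(2π / (n · φ''(0))) · e^(−n φ(0)) = sqrt(2π / (12n)) = sqrt(π/(6n)).
The 5 · x^4 term contributes only at subleading order (an O(1/n) relative correction).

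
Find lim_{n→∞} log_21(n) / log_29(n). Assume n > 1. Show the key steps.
lim = ln(29) / ln(21) = log_21(29)

Change of base: log_21(n) = ln n / ln 21 and log_29(n) = ln n / ln 29. The ratio is (ln n / ln 21) · (ln 29 / ln n) = ln 29 / ln 21, a constant independent of n. So the limit is ln 29 / ln 21 = log_21(29).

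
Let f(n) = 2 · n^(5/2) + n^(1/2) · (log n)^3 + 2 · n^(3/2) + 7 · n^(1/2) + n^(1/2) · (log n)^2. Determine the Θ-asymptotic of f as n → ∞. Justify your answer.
f(n) ∈ Θ(n^(5/2))

Compare the terms by growth order. For large n, n^a · (log n)^b dominates n^a' · (log n)^b' iff a > a', or (a = a' and b > b'). Ranking the 5 terms shows the dominant one is 2 · n^(5/2). Hence f(n) ∈ Θ(n^(5/2)).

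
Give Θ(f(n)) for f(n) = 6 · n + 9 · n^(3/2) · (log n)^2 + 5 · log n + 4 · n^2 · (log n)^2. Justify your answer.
f(n) ∈ Θ(n^2 · (log n)^2)

Compare the terms by growth order. For large n, n^a · (log n)^b dominates n^a' · (log n)^b' iff a > a', or (a = a' and b > b'). Ranking the 4 terms shows the dominant one is 4 · n^2 · (log n)^2. Hence f(n) ∈ Θ(n^2 · (log n)^2).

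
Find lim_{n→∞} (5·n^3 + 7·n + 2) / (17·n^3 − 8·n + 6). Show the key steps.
lim = 5/17

For large n the leading n^3 terms dominate both numerator and denominator. Dividing top and bottom by n^3, every other term tends to 0, leaving 5/17.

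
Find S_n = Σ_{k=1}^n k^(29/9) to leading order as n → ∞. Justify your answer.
S_n ~ (9/38) · n^(38/9)

Integral comparison: Σ_{k=1}^n k^(29/9) = ∫_0^n x^(29/9) dx + O(n^(29/9)). The integral is n^(1 + 29/9) / (1 + 29/9) = n^((29+9)/9) / ((29+9)/9) = (9/38) · n^(38/9).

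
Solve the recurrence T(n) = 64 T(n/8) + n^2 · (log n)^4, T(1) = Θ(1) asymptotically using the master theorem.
T(n) = Θ(n^2 · (log n)^5)

Here log_8 64 = 2 and f(n) = n^2 · (log n)^4 = Θ(n^(log_8 64) · (log n)^4). This is the extended Case 2 of the master theorem (f matches the critical exponent up to log factors), giving T(n) = Θ(n^(log_8 64) · (log n)^(4+1)) = Θ(n^2 · (log n)^5).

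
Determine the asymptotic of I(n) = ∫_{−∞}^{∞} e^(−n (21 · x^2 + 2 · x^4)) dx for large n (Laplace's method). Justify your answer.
I(n) ~ sqrt(π/(21n))

φ(x) = 21 · x^2 + 2 · x^4 has its unique global minimum at x* = 0 (since φ'(x) = 42x + 8x^3 = 0 only at x = 0 for real x with both coefficients positive, and φ → ∞ as |x| → ∞). At x* = 0, φ(0) = 0 and φ''(0) = 42. Laplace's method then gives
  I(n) ~ sqrt(2π / (n · φ''(0))) · e^(−n φ(0)) = sqrt(2π / (42n)) = sqrt(π/(21n)).
The 2 · x^4 term contributes only at subleading order (an O(1/n) relative correction).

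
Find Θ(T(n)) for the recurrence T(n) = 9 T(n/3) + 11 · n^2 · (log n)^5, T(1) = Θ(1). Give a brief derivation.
T(n) = Θ(n^2 · (log n)^6)

Here log_3 9 = 2 and f(n) = 11 · n^2 · (log n)^5 = Θ(n^(log_3 9) · (log n)^5). This is the extended Case 2 of the master theorem (f matches the critical exponent up to log factors), giving T(n) = Θ(n^(log_3 9) · (log n)^(5+1)) = Θ(n^2 · (log n)^6).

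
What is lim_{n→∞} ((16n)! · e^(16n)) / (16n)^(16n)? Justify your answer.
lim = ∞

Stirling: (16n)! ~ sqrt(2π·16n) · (16n/e)^(16n). Hence
  (16n)! · e^(16n) / (16n)^(16n) ~ sqrt(2π·16n) = sqrt(2π·16) · sqrt(n) → ∞.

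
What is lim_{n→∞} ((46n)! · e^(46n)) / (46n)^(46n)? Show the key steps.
lim = ∞

Stirling: (46n)! ~ sqrt(2π·46n) · (46n/e)^(46n). Hence
  (46n)! · e^(46n) / (46n)^(46n) ~ sqrt(2π·46n) = sqrt(2π·46) · sqrt(n) → ∞.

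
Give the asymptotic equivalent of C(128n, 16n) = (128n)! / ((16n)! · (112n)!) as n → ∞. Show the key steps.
C(128n, 16n) ~ (16777216/823543)^(16n) · sqrt(4/(7π·16n))

Write N = 16n. Apply Stirling to each factorial:
  (8N)! ~ sqrt(2π·8N) · (8N/e)^(8N),
  N! ~ sqrt(2π N) · (N/e)^N,
  (7N)! ~ sqrt(2π·7N) · (7N/e)^(7N).
The exponential factors combine to (8N)^(8N) / (N^N · (7N)^(7N)) = 8^(8N)/7^(7N) = (8^8/7^7)^N = (16777216/823543)^N.
The square-root prefactors combine to sqrt(2π·8N) / (sqrt(2π N)·sqrt(2π·7N)) = sqrt(8 / (2π·7·N)) = sqrt(4/(7π·16n)).
Substituting N = 16n: C(128n, 16n) ~ (16777216/823543)^(16n) · sqrt(4/(7π·16n)).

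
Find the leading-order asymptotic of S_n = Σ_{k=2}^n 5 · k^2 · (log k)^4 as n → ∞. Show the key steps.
S_n ~ 5 · n^3 · (log n)^4 / 3

By integral comparison, S_n = ∫_1^n 5 · x^2 · (log x)^4 dx + O(n^2 · (log n)^4). For the integral, the leading term of ∫_1^n x^2 (log x)^4 dx is n^3/3 · (log n)^4 (by repeated integration by parts; each step lowers the log-exponent and produces a relatively O(1/log n) correction). Hence S_n ~ 5 · n^3 · (log n)^4 / 3.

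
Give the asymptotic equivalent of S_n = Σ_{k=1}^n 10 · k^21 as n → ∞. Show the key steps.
S_n ~ 5 · n^22 / 11

By integral comparison (Euler-Maclaurin), Σ_{k=1}^n 10 · k^21 = 10 · ∫_0^n x^21 dx + O(n^21) = 10 · n^22/22 = 5 · n^22 / 11 + O(n^21). (Equivalently, Faulhaber's formula gives the same leading term.)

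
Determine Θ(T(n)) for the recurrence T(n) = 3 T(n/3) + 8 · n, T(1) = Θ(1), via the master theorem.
T(n) = Θ(n log n)

log_3 3 = 1, and f(n) = 8 · n = Θ(n^(log_3 3)). This is Case 2 of the master theorem: T(n) = Θ(f(n) · log n) = Θ(n log n).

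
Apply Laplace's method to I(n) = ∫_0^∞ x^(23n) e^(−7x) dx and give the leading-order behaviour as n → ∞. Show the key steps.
I(n) ~ (sqrt(2π·23n) / 7) · (23n/(7e))^(23n)

Write the integrand as exp(23n ln x − 7x) and set f(x) = 23n ln x − 7x. Then f'(x) = 23n/x − 7 = 0 at x* = 23n/7, and f''(x*) = −23n/x*^2 = −7^2/(23n). Laplace's method (interior maximum) gives
  I(n) ~ e^(f(x*)) · sqrt(2π / |f''(x*)|)
        = exp(23n ln(23n/7) − 23n) · sqrt(2π · 23n / 7^2)
        = (23n/7)^(23n) e^(−23n) · sqrt(2π·23n) / 7
        = (sqrt(2π·23n) / 7) · (23n/(7e))^(23n).
This matches Γ(23n+1)/7^(23n+1) with Stirling applied to Γ.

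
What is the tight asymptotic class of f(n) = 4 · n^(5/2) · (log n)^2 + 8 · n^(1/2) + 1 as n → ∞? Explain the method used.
f(n) ∈ Θ(n^(5/2) · (log n)^2)

Compare the terms by growth order. For large n, n^a · (log n)^b dominates n^a' · (log n)^b' iff a > a', or (a = a' and b > b'). Ranking the 3 terms shows the dominant one is 4 · n^(5/2) · (log n)^2. Hence f(n) ∈ Θ(n^(5/2) · (log n)^2).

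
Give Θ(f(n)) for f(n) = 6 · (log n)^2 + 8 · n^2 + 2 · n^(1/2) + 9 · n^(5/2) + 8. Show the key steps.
f(n) ∈ Θ(n^(5/2))

Compare the terms by growth order. For large n, n^a · (log n)^b dominates n^a' · (log n)^b' iff a > a', or (a = a' and b > b'). Ranking the 5 terms shows the dominant one is 9 · n^(5/2). Hence f(n) ∈ Θ(n^(5/2)).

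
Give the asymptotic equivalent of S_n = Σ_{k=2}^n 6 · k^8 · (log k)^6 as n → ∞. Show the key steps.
S_n ~ 2 · n^9 · (log n)^6 / 3

By integral comparison, S_n = ∫_1^n 6 · x^8 · (log x)^6 dx + O(n^8 · (log n)^6). For the integral, the leading term of ∫_1^n x^8 (log x)^6 dx is n^9/9 · (log n)^6 (by repeated integration by parts; each step lowers the log-exponent and produces a relatively O(1/log n) correction). Hence S_n ~ 2 · n^9 · (log n)^6 / 3.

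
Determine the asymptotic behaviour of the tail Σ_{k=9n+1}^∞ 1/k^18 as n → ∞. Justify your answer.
Σ_{k>9n} 1/k^18 ~ 1/(17 · (9n)^17)

Compare to the integral: ∫_{9n}^∞ x^(−18) dx = [−x^(−17)/17]_{9n}^∞ = 1/((18−1)·(9n)^17). Euler-Maclaurin then gives
  Σ_{k>9n} 1/k^18 = ∫_{9n}^∞ dx/x^18 − 1/(2·(9n)^18) + O(1/(9n)^19).
(Equivalently this is ζ(18) − Σ_{k≤9n} 1/k^18.)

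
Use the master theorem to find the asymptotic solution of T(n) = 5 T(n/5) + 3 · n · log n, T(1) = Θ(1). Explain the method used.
T(n) = Θ(n · (log n)^2)

Here log_5 5 = 1 and f(n) = 3 · n · log n = Θ(n^(log_5 5) · (log n)^1). This is the extended Case 2 of the master theorem (f matches the critical exponent up to log factors), giving T(n) = Θ(n^(log_5 5) · (log n)^(1+1)) = Θ(n · (log n)^2).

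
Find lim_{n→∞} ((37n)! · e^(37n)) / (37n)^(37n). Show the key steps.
lim = ∞

Stirling: (37n)! ~ sqrt(2π·37n) · (37n/e)^(37n). Hence
  (37n)! · e^(37n) / (37n)^(37n) ~ sqrt(2π·37n) = sqrt(2π·37) · sqrt(n) → ∞.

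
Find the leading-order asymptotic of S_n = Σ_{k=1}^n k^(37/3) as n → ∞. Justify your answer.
S_n ~ (3/40) · n^(40/3)

Integral comparison: Σ_{k=1}^n k^(37/3) = ∫_0^n x^(37/3) dx + O(n^(37/3)). The integral is n^(1 + 37/3) / (1 + 37/3) = n^((37+3)/3) / ((37+3)/3) = (3/40) · n^(40/3).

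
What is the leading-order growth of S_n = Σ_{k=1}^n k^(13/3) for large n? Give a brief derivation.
S_n ~ (3/16) · n^(16/3)

Integral comparison: Σ_{k=1}^n k^(13/3) = ∫_0^n x^(13/3) dx + O(n^(13/3)). The integral is n^(1 + 13/3) / (1 + 13/3) = n^((13+3)/3) / ((13+3)/3) = (3/16) · n^(16/3).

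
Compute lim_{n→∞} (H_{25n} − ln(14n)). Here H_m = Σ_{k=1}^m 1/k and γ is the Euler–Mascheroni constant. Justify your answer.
lim = ln(25/14) + γ

By Euler-Maclaurin, H_m = ln m + γ + O(1/m). So
  H_{25n} − ln(14n) = ln(25n) + γ − ln(14n) + O(1/n)
                       = ln(25/14) + γ + O(1/n).
Hence the limit is ln(25/14) + γ.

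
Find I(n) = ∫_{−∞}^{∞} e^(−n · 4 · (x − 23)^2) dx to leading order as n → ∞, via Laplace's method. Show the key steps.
I(n) = sqrt(π/(4n))

Here φ(x) = 4 · (x − 23)^2 has its unique minimum at x* = 23 with φ(x*) = 0 and φ''(x*) = 8. Laplace's method gives
  I(n) ~ e^(−n φ(x*)) · sqrt(2π / (n · φ''(x*))) = sqrt(2π / (8n)) = sqrt(π/(4n)).
This is exact: substituting u = (x − 23)·sqrt(4n) gives I(n) = (1/sqrt(4n)) ∫_{−∞}^{∞} e^(−u^2) du = sqrt(π/(4n)).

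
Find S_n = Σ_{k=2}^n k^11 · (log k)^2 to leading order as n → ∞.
S_n ~ n^12 · (log n)^2 / 12

By integral comparison, S_n = ∫_1^n x^11 · (log x)^2 dx + O(n^11 · (log n)^2). For the integral, the leading term of ∫_1^n x^11 (log x)^2 dx is n^12/12 · (log n)^2 (by repeated integration by parts; each step lowers the log-exponent and produces a relatively O(1/log n) correction). Hence S_n ~ n^12 · (log n)^2 / 12.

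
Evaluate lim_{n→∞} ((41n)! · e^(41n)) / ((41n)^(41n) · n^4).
lim = 0

Stirling: (41n)! ~ sqrt(2π·41n) · (41n/e)^(41n). Hence
  (41n)! · e^(41n) / (41n)^(41n) ~ sqrt(2π·41n).
Dividing by n^4: sqrt(2π·41n) / n^4 = sqrt(2π·41) · n^((1−8)/2), so the expression behaves like sqrt(2π·41) · n^((1−8)/2) → 0.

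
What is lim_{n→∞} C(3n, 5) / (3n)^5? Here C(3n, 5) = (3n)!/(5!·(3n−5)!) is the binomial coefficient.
lim = 1/5! = 1/120

With N = 3n → ∞: C(N, 5) / N^5 = [N(N−1)…(N−4)] / (5! · N^5) = (1/5!) · 1 · (1 − 1/(3n)) · (1 − 2/(3n)) · (1 − 3/(3n)) · (1 − 4/(3n)). Each factor → 1 as N → ∞, so the limit is 1/5! = 1/120.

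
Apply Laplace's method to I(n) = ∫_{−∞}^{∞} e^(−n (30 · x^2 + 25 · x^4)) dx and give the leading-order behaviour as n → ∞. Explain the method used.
I(n) ~ sqrt(π/(30n))

φ(x) = 30 · x^2 + 25 · x^4 has its unique global minimum at x* = 0 (since φ'(x) = 60x + 100x^3 = 0 only at x = 0 for real x with both coefficients positive, and φ → ∞ as |x| → ∞). At x* = 0, φ(0) = 0 and φ''(0) = 60. Laplace's method then gives
  I(n) ~ sqrt(2π / (n · φ''(0))) · e^(−n φ(0)) = sqrt(2π / (60n)) = sqrt(π/(30n)).
The 25 · x^4 term contributes only at subleading order (an O(1/n) relative correction).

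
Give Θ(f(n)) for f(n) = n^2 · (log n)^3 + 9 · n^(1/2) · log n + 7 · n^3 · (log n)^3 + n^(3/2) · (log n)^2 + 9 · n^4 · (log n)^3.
f(n) ∈ Θ(n^4 · (log n)^3)

Compare the terms by growth order. For large n, n^a · (log n)^b dominates n^a' · (log n)^b' iff a > a', or (a = a' and b > b'). Ranking the 5 terms shows the dominant one is 9 · n^4 · (log n)^3. Hence f(n) ∈ Θ(n^4 · (log n)^3).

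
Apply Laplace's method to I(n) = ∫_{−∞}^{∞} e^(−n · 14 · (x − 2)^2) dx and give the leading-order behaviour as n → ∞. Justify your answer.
I(n) = sqrt(π/(14n))

Here φ(x) = 14 · (x − 2)^2 has its unique minimum at x* = 2 with φ(x*) = 0 and φ''(x*) = 28. Laplace's method gives
  I(n) ~ e^(−n φ(x*)) · sqrt(2π / (n · φ''(x*))) = sqrt(2π / (28n)) = sqrt(π/(14n)).
This is exact: substituting u = (x − 2)·sqrt(14n) gives I(n) = (1/sqrt(14n)) ∫_{−∞}^{∞} e^(−u^2) du = sqrt(π/(14n)).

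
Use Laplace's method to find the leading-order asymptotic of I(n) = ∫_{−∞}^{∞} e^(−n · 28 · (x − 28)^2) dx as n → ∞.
I(n) = sqrt(π/(28n))

Here φ(x) = 28 · (x − 28)^2 has its unique minimum at x* = 28 with φ(x*) = 0 and φ''(x*) = 56. Laplace's method gives
  I(n) ~ e^(−n φ(x*)) · sqrt(2π / (n · φ''(x*))) = sqrt(2π / (56n)) = sqrt(π/(28n)).
This is exact: substituting u = (x − 28)·sqrt(28n) gives I(n) = (1/sqrt(28n)) ∫_{−∞}^{∞} e^(−u^2) du = sqrt(π/(28n)).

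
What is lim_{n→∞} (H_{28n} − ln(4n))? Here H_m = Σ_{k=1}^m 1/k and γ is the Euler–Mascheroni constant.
lim = ln 7 + γ

By Euler-Maclaurin, H_m = ln m + γ + O(1/m). So
  H_{28n} − ln(4n) = ln(28n) + γ − ln(4n) + O(1/n)
                       = ln(28/4) + γ + O(1/n).
Hence the limit is ln(28/4) + γ (= ln 7).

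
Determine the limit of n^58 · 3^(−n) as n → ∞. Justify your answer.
lim = 0

Exponentials with base > 1 dominate every fixed polynomial: for any fixed c, n^c / 3^n → 0 as n → ∞ (e.g. by the ratio test, or by writing 3^n = e^(n ln 3) and noting e^(n ln 3) / n^c → ∞). Hence n^58 · 3^(−n) = n^58 / 3^n → 0.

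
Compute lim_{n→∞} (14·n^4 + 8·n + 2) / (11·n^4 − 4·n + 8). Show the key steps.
lim = 14/11

For large n the leading n^4 terms dominate both numerator and denominator. Dividing top and bottom by n^4, every other term tends to 0, leaving 14/11.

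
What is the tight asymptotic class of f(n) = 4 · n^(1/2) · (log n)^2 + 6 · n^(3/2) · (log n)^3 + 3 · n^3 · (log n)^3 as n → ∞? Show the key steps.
f(n) ∈ Θ(n^3 · (log n)^3)

Compare the terms by growth order. For large n, n^a · (log n)^b dominates n^a' · (log n)^b' iff a > a', or (a = a' and b > b'). Ranking the 3 terms shows the dominant one is 3 · n^3 · (log n)^3. Hence f(n) ∈ Θ(n^3 · (log n)^3).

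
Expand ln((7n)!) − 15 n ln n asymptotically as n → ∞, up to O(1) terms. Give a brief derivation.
ln((7n)!) − 15 n ln n = −8 n ln n + 7(ln 7 − 1) n + (1/2) ln(2π·7n) + O(1/n)

Stirling: ln((7n)!) = 7n ln(7n) − 7n + (1/2) ln(2π·7n) + O(1/n).
Expand 7n ln(7n) = 7n (ln n + ln 7) = 7n ln n + 7n ln 7.
Subtract 15n ln n: leading term is (7 − 15) n ln n = −8 n ln n. The next term is 7n ln 7 − 7n = 7(ln 7 − 1) n. Then the (1/2) ln(2π·7n) correction.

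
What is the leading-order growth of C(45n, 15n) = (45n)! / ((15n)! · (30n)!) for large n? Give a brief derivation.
C(45n, 15n) ~ (27/4)^(15n) · sqrt(3/(4π·15n))

Write N = 15n. Apply Stirling to each factorial:
  (3N)! ~ sqrt(2π·3N) · (3N/e)^(3N),
  N! ~ sqrt(2π N) · (N/e)^N,
  (2N)! ~ sqrt(2π·2N) · (2N/e)^(2N).
The exponential factors combine to (3N)^(3N) / (N^N · (2N)^(2N)) = 3^(3N)/2^(2N) = (3^3/2^2)^N = (27/4)^N.
The square-root prefactors combine to sqrt(2π·3N) / (sqrt(2π N)·sqrt(2π·2N)) = sqrt(3 / (2π·2·N)) = sqrt(3/(4π·15n)).
Substituting N = 15n: C(45n, 15n) ~ (27/4)^(15n) · sqrt(3/(4π·15n)).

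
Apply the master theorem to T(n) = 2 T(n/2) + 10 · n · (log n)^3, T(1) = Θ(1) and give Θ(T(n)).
T(n) = Θ(n · (log n)^4)

Here log_2 2 = 1 and f(n) = 10 · n · (log n)^3 = Θ(n^(log_2 2) · (log n)^3). This is the extended Case 2 of the master theorem (f matches the critical exponent up to log factors), giving T(n) = Θ(n^(log_2 2) · (log n)^(3+1)) = Θ(n · (log n)^4).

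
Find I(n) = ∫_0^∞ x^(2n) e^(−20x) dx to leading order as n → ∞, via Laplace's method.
I(n) ~ (sqrt(2π·2n) / 20) · (2n/(20e))^(2n)

Write the integrand as exp(2n ln x − 20x) and set f(x) = 2n ln x − 20x. Then f'(x) = 2n/x − 20 = 0 at x* = 2n/20, and f''(x*) = −2n/x*^2 = −20^2/(2n). Laplace's method (interior maximum) gives
  I(n) ~ e^(f(x*)) · sqrt(2π / |f''(x*)|)
        = exp(2n ln(2n/20) − 2n) · sqrt(2π · 2n / 20^2)
        = (2n/20)^(2n) e^(−2n) · sqrt(2π·2n) / 20
        = (sqrt(2π·2n) / 20) · (2n/(20e))^(2n).
This matches Γ(2n+1)/20^(2n+1) with Stirling applied to Γ.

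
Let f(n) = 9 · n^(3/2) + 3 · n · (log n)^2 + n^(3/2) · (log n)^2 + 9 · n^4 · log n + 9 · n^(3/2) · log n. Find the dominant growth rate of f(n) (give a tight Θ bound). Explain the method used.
f(n) ∈ Θ(n^4 · log n)

Compare the terms by growth order. For large n, n^a · (log n)^b dominates n^a' · (log n)^b' iff a > a', or (a = a' and b > b'). Ranking the 5 terms shows the dominant one is 9 · n^4 · log n. Hence f(n) ∈ Θ(n^4 · log n).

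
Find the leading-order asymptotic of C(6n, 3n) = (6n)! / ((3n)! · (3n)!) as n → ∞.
C(6n, 3n) ~ (4)^(3n) · sqrt(1/(π·3n))

Write N = 3n. Apply Stirling to each factorial:
  (2N)! ~ sqrt(2π·2N) · (2N/e)^(2N),
  N! ~ sqrt(2π N) · (N/e)^N,
  (1N)! ~ sqrt(2π·1N) · (1N/e)^(1N).
The exponential factors combine to (2N)^(2N) / (N^N · (1N)^(1N)) = 2^(2N)/1^(1N) = (2^2/1^1)^N = (4)^N.
The square-root prefactors combine to sqrt(2π·2N) / (sqrt(2π N)·sqrt(2π·1N)) = sqrt(2 / (2π·1·N)) = sqrt(1/(π·3n)).
Substituting N = 3n: C(6n, 3n) ~ (4)^(3n) · sqrt(1/(π·3n)).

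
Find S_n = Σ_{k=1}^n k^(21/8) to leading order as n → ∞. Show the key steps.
S_n ~ (8/29) · n^(29/8)

Integral comparison: Σ_{k=1}^n k^(21/8) = ∫_0^n x^(21/8) dx + O(n^(21/8)). The integral is n^(1 + 21/8) / (1 + 21/8) = n^((21+8)/8) / ((21+8)/8) = (8/29) · n^(29/8).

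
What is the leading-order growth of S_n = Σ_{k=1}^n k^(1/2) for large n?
S_n ~ (2/3) · n^(3/2)

Integral comparison: Σ_{k=1}^n k^(1/2) = ∫_0^n x^(1/2) dx + O(n^(1/2)). The integral is n^(1 + 1/2) / (1 + 1/2) = n^((1+2)/2) / ((1+2)/2) = (2/3) · n^(3/2).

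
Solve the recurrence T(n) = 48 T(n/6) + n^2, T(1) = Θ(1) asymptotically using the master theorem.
T(n) = Θ(n^(log_6 48))

Master theorem: compare f(n) = n^2 to n^(log_6 48) where log_6 48 ≈ 2.161. Since 2 < log_6 48, we have f(n) = O(n^(log_6 48 − ε)) for some ε > 0 — Case 1. Hence T(n) = Θ(n^(log_6 48)).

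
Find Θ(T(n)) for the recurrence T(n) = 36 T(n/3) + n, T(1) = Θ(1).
T(n) = Θ(n^(log_3 36))

Master theorem: compare f(n) = n to n^(log_3 36) where log_3 36 ≈ 3.262. Since 1 < log_3 36, we have f(n) = O(n^(log_3 36 − ε)) for some ε > 0 — Case 1. Hence T(n) = Θ(n^(log_3 36)).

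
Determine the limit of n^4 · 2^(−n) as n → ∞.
lim = 0

Exponentials with base > 1 dominate every fixed polynomial: for any fixed c, n^c / 2^n → 0 as n → ∞ (e.g. by the ratio test, or by writing 2^n = e^(n ln 2) and noting e^(n ln 2) / n^c → ∞). Hence n^4 · 2^(−n) = n^4 / 2^n → 0.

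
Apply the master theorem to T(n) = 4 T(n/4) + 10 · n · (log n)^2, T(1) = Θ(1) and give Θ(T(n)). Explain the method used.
T(n) = Θ(n · (log n)^3)

Here log_4 4 = 1 and f(n) = 10 · n · (log n)^2 = Θ(n^(log_4 4) · (log n)^2). This is the extended Case 2 of the master theorem (f matches the critical exponent up to log factors), giving T(n) = Θ(n^(log_4 4) · (log n)^(2+1)) = Θ(n · (log n)^3).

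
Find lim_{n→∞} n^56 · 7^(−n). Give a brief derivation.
lim = 0

Exponentials with base > 1 dominate every fixed polynomial: for any fixed c, n^c / 7^n → 0 as n → ∞ (e.g. by the ratio test, or by writing 7^n = e^(n ln 7) and noting e^(n ln 7) / n^c → ∞). Hence n^56 · 7^(−n) = n^56 / 7^n → 0.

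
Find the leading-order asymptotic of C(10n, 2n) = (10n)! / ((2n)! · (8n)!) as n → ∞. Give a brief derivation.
C(10n, 2n) ~ (3125/256)^(2n) · sqrt(5/(8π·2n))

Write N = 2n. Apply Stirling to each factorial:
  (5N)! ~ sqrt(2π·5N) · (5N/e)^(5N),
  N! ~ sqrt(2π N) · (N/e)^N,
  (4N)! ~ sqrt(2π·4N) · (4N/e)^(4N).
The exponential factors combine to (5N)^(5N) / (N^N · (4N)^(4N)) = 5^(5N)/4^(4N) = (5^5/4^4)^N = (3125/256)^N.
The square-root prefactors combine to sqrt(2π·5N) / (sqrt(2π N)·sqrt(2π·4N)) = sqrt(5 / (2π·4·N)) = sqrt(5/(8π·2n)).
Substituting N = 2n: C(10n, 2n) ~ (3125/256)^(2n) · sqrt(5/(8π·2n)).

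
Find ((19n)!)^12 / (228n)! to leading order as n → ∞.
((19n)!)^12/(228n)! ~ ((2π·19n)^(11/2) / sqrt(12)) · 12^(−12·19n)  →  0

Write N = 19n. Stirling: N! ~ sqrt(2π N)(N/e)^N and (12N)! ~ sqrt(2π·12N)·(12N/e)^(12N).
  (N!)^12/(12N)! ~ (2π N)^(12/2) (N/e)^(12N) / [sqrt(2π·12N) (12N/e)^(12N)]
     = (2π N)^(12/2) / sqrt(2π·12N) · (N/(12N))^(12N)
     = (2π N)^((12−1)/2) / sqrt(12) · 12^(−12N).
Since 12^12 > 1, the factor 12^(−12N) decays exponentially, so the ratio → 0. Substituting N = 19n gives the stated form.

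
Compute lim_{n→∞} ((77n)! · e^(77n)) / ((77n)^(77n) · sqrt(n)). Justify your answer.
lim = sqrt(2π·77)

Stirling: (77n)! ~ sqrt(2π·77n) · (77n/e)^(77n). Hence
  (77n)! · e^(77n) / (77n)^(77n) ~ sqrt(2π·77n).
Dividing by sqrt(n): sqrt(2π·77n) / sqrt(n) = sqrt(2π·77) · n^((1−1)/2), so the limit is sqrt(2π·77).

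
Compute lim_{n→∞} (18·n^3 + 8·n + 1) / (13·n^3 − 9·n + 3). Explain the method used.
lim = 18/13

For large n the leading n^3 terms dominate both numerator and denominator. Dividing top and bottom by n^3, every other term tends to 0, leaving 18/13.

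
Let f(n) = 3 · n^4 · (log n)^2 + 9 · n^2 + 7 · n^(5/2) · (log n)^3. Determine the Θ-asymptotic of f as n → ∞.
f(n) ∈ Θ(n^4 · (log n)^2)

Compare the terms by growth order. For large n, n^a · (log n)^b dominates n^a' · (log n)^b' iff a > a', or (a = a' and b > b'). Ranking the 3 terms shows the dominant one is 3 · n^4 · (log n)^2. Hence f(n) ∈ Θ(n^4 · (log n)^2).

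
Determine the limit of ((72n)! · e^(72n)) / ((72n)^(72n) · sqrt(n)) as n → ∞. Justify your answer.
lim = sqrt(2π·72)

Stirling: (72n)! ~ sqrt(2π·72n) · (72n/e)^(72n). Hence
  (72n)! · e^(72n) / (72n)^(72n) ~ sqrt(2π·72n).
Dividing by sqrt(n): sqrt(2π·72n) / sqrt(n) = sqrt(2π·72) · n^((1−1)/2), so the limit is sqrt(2π·72).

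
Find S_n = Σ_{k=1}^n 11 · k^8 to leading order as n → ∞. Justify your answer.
S_n ~ 11 · n^9 / 9

By integral comparison (Euler-Maclaurin), Σ_{k=1}^n 11 · k^8 = 11 · ∫_0^n x^8 dx + O(n^8) = 11 · n^9/9 + O(n^8). (Equivalently, Faulhaber's formula gives the same leading term.)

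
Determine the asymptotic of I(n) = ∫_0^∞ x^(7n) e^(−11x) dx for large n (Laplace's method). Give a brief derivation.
I(n) ~ (sqrt(2π·7n) / 11) · (7n/(11e))^(7n)

Write the integrand as exp(7n ln x − 11x) and set f(x) = 7n ln x − 11x. Then f'(x) = 7n/x − 11 = 0 at x* = 7n/11, and f''(x*) = −7n/x*^2 = −11^2/(7n). Laplace's method (interior maximum) gives
  I(n) ~ e^(f(x*)) · sqrt(2π / |f''(x*)|)
        = exp(7n ln(7n/11) − 7n) · sqrt(2π · 7n / 11^2)
        = (7n/11)^(7n) e^(−7n) · sqrt(2π·7n) / 11
        = (sqrt(2π·7n) / 11) · (7n/(11e))^(7n).
This matches Γ(7n+1)/11^(7n+1) with Stirling applied to Γ.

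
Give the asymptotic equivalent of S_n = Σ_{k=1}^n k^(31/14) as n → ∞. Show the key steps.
S_n ~ (14/45) · n^(45/14)

Integral comparison: Σ_{k=1}^n k^(31/14) = ∫_0^n x^(31/14) dx + O(n^(31/14)). The integral is n^(1 + 31/14) / (1 + 31/14) = n^((31+14)/14) / ((31+14)/14) = (14/45) · n^(45/14).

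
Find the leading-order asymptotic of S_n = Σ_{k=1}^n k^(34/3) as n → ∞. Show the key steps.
S_n ~ (3/37) · n^(37/3)

Integral comparison: Σ_{k=1}^n k^(34/3) = ∫_0^n x^(34/3) dx + O(n^(34/3)). The integral is n^(1 + 34/3) / (1 + 34/3) = n^((34+3)/3) / ((34+3)/3) = (3/37) · n^(37/3).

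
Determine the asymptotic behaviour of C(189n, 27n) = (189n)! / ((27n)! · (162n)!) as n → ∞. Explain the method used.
C(189n, 27n) ~ (823543/46656)^(27n) · sqrt(7/(12π·27n))

Write N = 27n. Apply Stirling to each factorial:
  (7N)! ~ sqrt(2π·7N) · (7N/e)^(7N),
  N! ~ sqrt(2π N) · (N/e)^N,
  (6N)! ~ sqrt(2π·6N) · (6N/e)^(6N).
The exponential factors combine to (7N)^(7N) / (N^N · (6N)^(6N)) = 7^(7N)/6^(6N) = (7^7/6^6)^N = (823543/46656)^N.
The square-root prefactors combine to sqrt(2π·7N) / (sqrt(2π N)·sqrt(2π·6N)) = sqrt(7 / (2π·6·N)) = sqrt(7/(12π·27n)).
Substituting N = 27n: C(189n, 27n) ~ (823543/46656)^(27n) · sqrt(7/(12π·27n)).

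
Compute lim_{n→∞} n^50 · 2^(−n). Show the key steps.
lim = 0

Exponentials with base > 1 dominate every fixed polynomial: for any fixed c, n^c / 2^n → 0 as n → ∞ (e.g. by the ratio test, or by writing 2^n = e^(n ln 2) and noting e^(n ln 2) / n^c → ∞). Hence n^50 · 2^(−n) = n^50 / 2^n → 0.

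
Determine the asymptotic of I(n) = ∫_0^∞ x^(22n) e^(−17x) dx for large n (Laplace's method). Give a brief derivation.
I(n) ~ (sqrt(2π·22n) / 17) · (22n/(17e))^(22n)

Write the integrand as exp(22n ln x − 17x) and set f(x) = 22n ln x − 17x. Then f'(x) = 22n/x − 17 = 0 at x* = 22n/17, and f''(x*) = −22n/x*^2 = −17^2/(22n). Laplace's method (interior maximum) gives
  I(n) ~ e^(f(x*)) · sqrt(2π / |f''(x*)|)
        = exp(22n ln(22n/17) − 22n) · sqrt(2π · 22n / 17^2)
        = (22n/17)^(22n) e^(−22n) · sqrt(2π·22n) / 17
        = (sqrt(2π·22n) / 17) · (22n/(17e))^(22n).
This matches Γ(22n+1)/17^(22n+1) with Stirling applied to Γ.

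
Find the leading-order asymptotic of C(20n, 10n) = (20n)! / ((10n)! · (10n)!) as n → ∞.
C(20n, 10n) ~ (4)^(10n) · sqrt(1/(π·10n))

Write N = 10n. Apply Stirling to each factorial:
  (2N)! ~ sqrt(2π·2N) · (2N/e)^(2N),
  N! ~ sqrt(2π N) · (N/e)^N,
  (1N)! ~ sqrt(2π·1N) · (1N/e)^(1N).
The exponential factors combine to (2N)^(2N) / (N^N · (1N)^(1N)) = 2^(2N)/1^(1N) = (2^2/1^1)^N = (4)^N.
The square-root prefactors combine to sqrt(2π·2N) / (sqrt(2π N)·sqrt(2π·1N)) = sqrt(2 / (2π·1·N)) = sqrt(1/(π·10n)).
Substituting N = 10n: C(20n, 10n) ~ (4)^(10n) · sqrt(1/(π·10n)).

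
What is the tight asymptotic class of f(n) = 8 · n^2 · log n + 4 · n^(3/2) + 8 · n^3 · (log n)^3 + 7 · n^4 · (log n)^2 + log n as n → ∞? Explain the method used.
f(n) ∈ Θ(n^4 · (log n)^2)

Compare the terms by growth order. For large n, n^a · (log n)^b dominates n^a' · (log n)^b' iff a > a', or (a = a' and b > b'). Ranking the 5 terms shows the dominant one is 7 · n^4 · (log n)^2. Hence f(n) ∈ Θ(n^4 · (log n)^2).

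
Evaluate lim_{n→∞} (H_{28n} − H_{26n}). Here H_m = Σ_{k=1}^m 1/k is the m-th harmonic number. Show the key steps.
lim = ln(28/26) = ln(14/13)

Euler-Maclaurin gives H_m = ln m + γ + 1/(2m) + O(1/m^2). The γ and O(1/m) terms cancel in the difference:
  H_{28n} − H_{26n} = ln(28n) − ln(26n) + O(1/n) = ln(28/26) + O(1/n).
Hence the limit is ln(28/26) = ln(14/13).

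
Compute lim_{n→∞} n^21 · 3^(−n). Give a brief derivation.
lim = 0

Exponentials with base > 1 dominate every fixed polynomial: for any fixed c, n^c / 3^n → 0 as n → ∞ (e.g. by the ratio test, or by writing 3^n = e^(n ln 3) and noting e^(n ln 3) / n^c → ∞). Hence n^21 · 3^(−n) = n^21 / 3^n → 0.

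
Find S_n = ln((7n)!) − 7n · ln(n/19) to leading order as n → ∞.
S_n ~ 7n · (ln 133 − 1) + O(ln n)

Stirling: ln((7n)!) = 7n ln(7n) − 7n + O(ln n).
  S_n = 7n ln(7n) − 7n − 7n ln(n/19) + O(ln n)
      = 7n ln(7n) − 7n ln n + 7n ln 19 − 7n + O(ln n)
      = 7n ln 7 + 7n ln 19 − 7n + O(ln n)
      = 7n (ln 133 − 1) + O(ln n).
Numerically ln(133) − 1 ≈ 3.8903.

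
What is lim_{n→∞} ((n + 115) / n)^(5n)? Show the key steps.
lim = e^575

Rewrite as (1 + 115/n)^(5n). By the standard limit (1 + x/n)^n → e^x, we have (1 + 115/n)^n → e^115, and raising to the 5th power gives e^575.
More precisely, ln[(1 + 115/n)^(5n)] = 5n · ln(1 + 115/n) = 5n · (115/n + O(1/n^2)) = 575 + O(1/n) → 575.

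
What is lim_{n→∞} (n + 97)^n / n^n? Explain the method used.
lim = e^97

Rewrite as (1 + 97/n)^(n). By the standard limit (1 + x/n)^n → e^x, we have (1 + 97/n)^n → e^97, and raising to the 1st power gives e^97.
More precisely, ln[(1 + 97/n)^(n)] = n · ln(1 + 97/n) = n · (97/n + O(1/n^2)) = 97 + O(1/n) → 97.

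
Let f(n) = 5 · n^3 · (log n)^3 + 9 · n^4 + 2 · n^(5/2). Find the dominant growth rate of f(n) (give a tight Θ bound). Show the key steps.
f(n) ∈ Θ(n^4)

Compare the terms by growth order. For large n, n^a · (log n)^b dominates n^a' · (log n)^b' iff a > a', or (a = a' and b > b'). Ranking the 3 terms shows the dominant one is 9 · n^4. Hence f(n) ∈ Θ(n^4).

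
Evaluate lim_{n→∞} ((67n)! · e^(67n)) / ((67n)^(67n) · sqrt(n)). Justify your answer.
lim = sqrt(2π·67)

Stirling: (67n)! ~ sqrt(2π·67n) · (67n/e)^(67n). Hence
  (67n)! · e^(67n) / (67n)^(67n) ~ sqrt(2π·67n).
Dividing by sqrt(n): sqrt(2π·67n) / sqrt(n) = sqrt(2π·67) · n^((1−1)/2), so the limit is sqrt(2π·67).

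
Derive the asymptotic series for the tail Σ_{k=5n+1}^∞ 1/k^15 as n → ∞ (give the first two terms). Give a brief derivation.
Σ_{k>5n} 1/k^15 = 1/(14 · (5n)^14) − 1/(2 · (5n)^15) + O(1/(5n)^16)

Compare to the integral: ∫_{5n}^∞ x^(−15) dx = [−x^(−14)/14]_{5n}^∞ = 1/((15−1)·(5n)^14). The Euler-Maclaurin correction adds −f(5n)/2 = −1/(2·(5n)^15). Euler-Maclaurin then gives
  Σ_{k>5n} 1/k^15 = ∫_{5n}^∞ dx/x^15 − 1/(2·(5n)^15) + O(1/(5n)^16).
(Equivalently this is ζ(15) − Σ_{k≤5n} 1/k^15.)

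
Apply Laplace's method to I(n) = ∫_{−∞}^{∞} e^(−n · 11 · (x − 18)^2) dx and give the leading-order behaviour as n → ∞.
I(n) = sqrt(π/(11n))

Here φ(x) = 11 · (x − 18)^2 has its unique minimum at x* = 18 with φ(x*) = 0 and φ''(x*) = 22. Laplace's method gives
  I(n) ~ e^(−n φ(x*)) · sqrt(2π / (n · φ''(x*))) = sqrt(2π / (22n)) = sqrt(π/(11n)).
This is exact: substituting u = (x − 18)·sqrt(11n) gives I(n) = (1/sqrt(11n)) ∫_{−∞}^{∞} e^(−u^2) du = sqrt(π/(11n)).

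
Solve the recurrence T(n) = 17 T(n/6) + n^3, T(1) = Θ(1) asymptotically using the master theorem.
T(n) = Θ(n^3)

log_6 17 ≈ 1.581. f(n) = n^3 dominates n^(log_6 17) since 3 > 1.581, and the regularity condition a·f(n/b) = 17·(n/6)^3 = (17/216)·n^3 ≤ c·f(n) holds with c = 17/216 ≈ 0.0787 < 1. So this is Case 3: T(n) = Θ(f(n)) = Θ(n^3).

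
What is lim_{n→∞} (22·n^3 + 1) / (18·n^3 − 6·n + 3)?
lim = 22/18 = 11/9

For large n the leading n^3 terms dominate both numerator and denominator. Dividing top and bottom by n^3, every other term tends to 0, leaving 22/18 = 11/9.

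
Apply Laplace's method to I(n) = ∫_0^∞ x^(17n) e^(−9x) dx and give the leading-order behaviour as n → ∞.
I(n) ~ (sqrt(2π·17n) / 9) · (17n/(9e))^(17n)

Write the integrand as exp(17n ln x − 9x) and set f(x) = 17n ln x − 9x. Then f'(x) = 17n/x − 9 = 0 at x* = 17n/9, and f''(x*) = −17n/x*^2 = −9^2/(17n). Laplace's method (interior maximum) gives
  I(n) ~ e^(f(x*)) · sqrt(2π / |f''(x*)|)
        = exp(17n ln(17n/9) − 17n) · sqrt(2π · 17n / 9^2)
        = (17n/9)^(17n) e^(−17n) · sqrt(2π·17n) / 9
        = (sqrt(2π·17n) / 9) · (17n/(9e))^(17n).
This matches Γ(17n+1)/9^(17n+1) with Stirling applied to Γ.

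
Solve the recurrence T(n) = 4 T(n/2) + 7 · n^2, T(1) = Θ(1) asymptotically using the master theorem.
T(n) = Θ(n^2 log n)

log_2 4 = 2, and f(n) = 7 · n^2 = Θ(n^(log_2 4)). This is Case 2 of the master theorem: T(n) = Θ(f(n) · log n) = Θ(n^2 log n).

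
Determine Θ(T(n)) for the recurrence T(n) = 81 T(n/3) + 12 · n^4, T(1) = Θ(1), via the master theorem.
T(n) = Θ(n^4 log n)

log_3 81 = 4, and f(n) = 12 · n^4 = Θ(n^(log_3 81)). This is Case 2 of the master theorem: T(n) = Θ(f(n) · log n) = Θ(n^4 log n).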